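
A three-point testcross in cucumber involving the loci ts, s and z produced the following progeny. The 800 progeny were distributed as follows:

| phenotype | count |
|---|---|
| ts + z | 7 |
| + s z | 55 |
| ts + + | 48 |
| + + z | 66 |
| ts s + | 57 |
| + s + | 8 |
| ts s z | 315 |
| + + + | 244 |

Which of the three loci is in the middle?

The two most frequent reciprocal classes, ts s z and + + +, are the parental types, so the F1 was ts s z / + + +.
The two rarest classes, ts + z and + s +, are the double crossovers. Comparing them with the parentals, only the s allele has switched, so s is the middle locus and the order is z – s – ts.

s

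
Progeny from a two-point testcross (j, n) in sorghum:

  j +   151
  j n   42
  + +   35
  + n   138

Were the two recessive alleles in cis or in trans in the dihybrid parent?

trans

The two most frequent classes are + n (138) and j + (151); these are the parental (non-recombinant) types.
So the F1 carried + n on one chromosome and j + on the other — the recessive alleles are on opposite chromosomes (trans / repulsion).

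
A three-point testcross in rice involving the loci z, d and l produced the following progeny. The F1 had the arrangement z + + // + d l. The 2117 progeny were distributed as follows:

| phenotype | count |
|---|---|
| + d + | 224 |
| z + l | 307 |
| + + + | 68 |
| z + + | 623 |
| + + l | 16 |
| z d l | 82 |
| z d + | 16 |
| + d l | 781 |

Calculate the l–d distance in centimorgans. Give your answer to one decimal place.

26.6 centimorgans

The two rarest classes, z d + and + + l, are the double crossovers. Comparing them with the parentals, only the d allele has switched, so d is the middle locus and the order is l – d – z.
Crossovers in the l–d interval produce the single-crossover classes z + l and + d + (307 + 224 = 531) plus the double crossovers (32).
RF(l–d) = (531 + 32) / 2117 = 563/2117 = 0.2659 → 26.6 centimorgans.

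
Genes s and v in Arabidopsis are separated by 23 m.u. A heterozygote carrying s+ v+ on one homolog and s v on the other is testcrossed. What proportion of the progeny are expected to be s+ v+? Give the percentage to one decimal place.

38.5%

A map distance of 23 m.u. corresponds to a recombination frequency of 0.230.
The F1 is s+ v+ / s v, so s+ v+ is a parental gamete class with expected frequency (1 − r)/2 = 0.770/2 = 0.3850.
That is 0.3850 = 38.5% of the progeny.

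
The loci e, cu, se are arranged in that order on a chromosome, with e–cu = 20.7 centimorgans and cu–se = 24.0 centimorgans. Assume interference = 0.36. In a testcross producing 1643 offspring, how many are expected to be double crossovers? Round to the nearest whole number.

52

Map distances give recombination frequencies of 0.207 and 0.240 for the two intervals.
With interference 0.36 (so coincidence = 0.64), expected double-crossover frequency = 0.207 × 0.240 × 0.64 = 0.03180.
Expected number = 0.03180 × 1643 = 52.24 ≈ 52.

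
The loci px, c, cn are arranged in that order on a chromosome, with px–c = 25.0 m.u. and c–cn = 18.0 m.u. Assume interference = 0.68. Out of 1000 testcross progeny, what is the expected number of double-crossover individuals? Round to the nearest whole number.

14

Map distances give recombination frequencies of 0.250 and 0.180 for the two intervals.
With interference 0.68 (so coincidence = 0.32), expected double-crossover frequency = 0.250 × 0.180 × 0.32 = 0.01440.
Expected number = 0.01440 × 1000 = 14.40 ≈ 14.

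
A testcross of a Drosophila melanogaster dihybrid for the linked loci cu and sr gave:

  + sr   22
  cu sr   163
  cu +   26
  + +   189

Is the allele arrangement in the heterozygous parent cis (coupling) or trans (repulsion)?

cis

The two most frequent classes are + + (189) and cu sr (163); these are the parental (non-recombinant) types.
So the F1 carried + + on one chromosome and cu sr on the other — the recessive alleles are on the same chromosome (cis / coupling).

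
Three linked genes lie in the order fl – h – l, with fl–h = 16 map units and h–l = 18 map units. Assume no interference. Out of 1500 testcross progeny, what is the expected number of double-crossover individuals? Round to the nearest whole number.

43

Map distances give recombination frequencies of 0.160 and 0.180 for the two intervals.
With no interference, expected double-crossover frequency = 0.160 × 0.180 = 0.02880.
Expected number = 0.02880 × 1500 = 43.20 ≈ 43.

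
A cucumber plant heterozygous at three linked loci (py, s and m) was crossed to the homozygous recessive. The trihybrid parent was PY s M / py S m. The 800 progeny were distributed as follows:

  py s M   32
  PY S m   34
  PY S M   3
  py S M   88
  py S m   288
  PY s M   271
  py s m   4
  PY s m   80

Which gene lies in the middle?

The two rarest classes, PY S M and py s m, are the double crossovers. Comparing them with the parentals, only the s allele has switched, so s is the middle locus and the order is py – s – m.

s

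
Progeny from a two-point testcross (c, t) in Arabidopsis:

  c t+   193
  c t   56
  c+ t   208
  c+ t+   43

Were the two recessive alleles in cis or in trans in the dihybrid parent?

The two most frequent classes are c+ t (208) and c t+ (193); these are the parental (non-recombinant) types.
So the F1 carried c+ t on one chromosome and c t+ on the other — the recessive alleles are on opposite chromosomes (trans / repulsion).

trans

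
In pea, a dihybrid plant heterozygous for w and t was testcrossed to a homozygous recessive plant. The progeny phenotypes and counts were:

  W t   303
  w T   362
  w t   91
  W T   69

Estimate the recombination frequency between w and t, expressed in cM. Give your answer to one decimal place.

19.4 cM

The two most frequent classes, W t (303) and w T (362), are the parental types, so the F1 was W t / w T.
The recombinant classes are W T and w t: 69 + 91 = 160.
Recombination frequency = 160/825 = 0.1939 ≈ 19.4%, i.e. 19.4 cM.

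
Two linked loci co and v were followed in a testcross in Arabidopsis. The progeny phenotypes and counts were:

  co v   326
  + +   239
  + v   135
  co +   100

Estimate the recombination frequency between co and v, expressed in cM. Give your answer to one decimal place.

The two most frequent classes, + + (239) and co v (326), are the parental types, so the F1 was + + / co v.
The recombinant classes are + v and co +: 135 + 100 = 235.
Recombination frequency = 235/800 = 0.2938 ≈ 29.4%, i.e. 29.4 cM.

29.4 cM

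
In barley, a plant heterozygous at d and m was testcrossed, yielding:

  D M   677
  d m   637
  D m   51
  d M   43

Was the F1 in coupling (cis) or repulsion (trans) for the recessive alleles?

The two most frequent classes are D M (677) and d m (637); these are the parental (non-recombinant) types.
So the F1 carried D M on one chromosome and d m on the other — the recessive alleles are on the same chromosome (cis / coupling).

cis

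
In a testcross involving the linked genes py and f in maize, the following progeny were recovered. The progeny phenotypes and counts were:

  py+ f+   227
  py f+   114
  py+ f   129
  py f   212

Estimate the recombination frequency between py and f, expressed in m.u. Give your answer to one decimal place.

The two most frequent classes, py+ f+ (227) and py f (212), are the parental types, so the F1 was py+ f+ / py f.
The recombinant classes are py+ f and py f+: 129 + 114 = 243.
Recombination frequency = 243/682 = 0.3563 ≈ 35.6%, i.e. 35.6 m.u.

35.6 m.u.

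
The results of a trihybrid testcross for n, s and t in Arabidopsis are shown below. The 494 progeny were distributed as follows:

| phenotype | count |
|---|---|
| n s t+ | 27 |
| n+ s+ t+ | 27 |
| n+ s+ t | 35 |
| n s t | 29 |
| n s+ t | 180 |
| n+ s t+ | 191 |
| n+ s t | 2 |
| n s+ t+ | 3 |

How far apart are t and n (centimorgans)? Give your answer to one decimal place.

13.6 centimorgans

The two most frequent reciprocal classes, n s+ t and n+ s t+, are the parental types, so the F1 was n s+ t / n+ s t+.
The two rarest classes, n s+ t+ and n+ s t, are the double crossovers. Comparing them with the parentals, only the t allele has switched, so t is the middle locus and the order is s – t – n.
Crossovers in the t–n interval produce the single-crossover classes n+ s+ t and n s t+ (35 + 27 = 62) plus the double crossovers (5).
RF(t–n) = (62 + 5) / 494 = 67/494 = 0.1356 → 13.6 centimorgans.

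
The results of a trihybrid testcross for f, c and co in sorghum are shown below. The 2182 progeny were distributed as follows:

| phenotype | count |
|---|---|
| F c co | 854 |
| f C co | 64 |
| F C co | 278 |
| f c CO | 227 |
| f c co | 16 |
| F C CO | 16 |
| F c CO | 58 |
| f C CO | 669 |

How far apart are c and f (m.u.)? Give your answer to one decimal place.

The two most frequent reciprocal classes, F c co and f C CO, are the parental types, so the F1 was F c co / f C CO.
The two rarest classes, f c co and F C CO, are the double crossovers. Comparing them with the parentals, only the f allele has switched, so f is the middle locus and the order is c – f – co.
Crossovers in the c–f interval produce the single-crossover classes F C co and f c CO (278 + 227 = 505) plus the double crossovers (32).
RF(c–f) = (505 + 32) / 2182 = 537/2182 = 0.2461 → 24.6 m.u.

24.6 m.u.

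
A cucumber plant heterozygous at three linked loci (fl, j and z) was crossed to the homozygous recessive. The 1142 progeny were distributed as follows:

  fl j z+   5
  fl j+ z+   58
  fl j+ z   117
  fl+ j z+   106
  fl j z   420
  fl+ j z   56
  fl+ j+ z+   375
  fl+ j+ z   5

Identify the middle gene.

The two most frequent reciprocal classes, fl+ j+ z+ and fl j z, are the parental types, so the F1 was fl+ j+ z+ / fl j z.
The two rarest classes, fl+ j+ z and fl j z+, are the double crossovers. Comparing them with the parentals, only the z allele has switched, so z is the middle locus and the order is j – z – fl.

z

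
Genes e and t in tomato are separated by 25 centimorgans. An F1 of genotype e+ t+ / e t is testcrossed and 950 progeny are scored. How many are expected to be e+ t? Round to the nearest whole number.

A map distance of 25 centimorgans corresponds to a recombination frequency of 0.250.
The F1 is e+ t+ / e t, so e+ t is a recombinant gamete class with expected frequency r/2 = 0.250/2 = 0.1250.
Expected number = 0.1250 × 950 = 118.75 ≈ 119.

119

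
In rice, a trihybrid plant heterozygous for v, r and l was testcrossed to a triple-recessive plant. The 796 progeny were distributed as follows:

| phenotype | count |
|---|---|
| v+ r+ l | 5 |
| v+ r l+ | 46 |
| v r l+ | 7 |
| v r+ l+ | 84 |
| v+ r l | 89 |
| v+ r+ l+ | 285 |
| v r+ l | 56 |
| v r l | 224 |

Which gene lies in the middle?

l

The two most frequent reciprocal classes, v+ r+ l+ and v r l, are the parental types, so the F1 was v+ r+ l+ / v r l.
The two rarest classes, v+ r+ l and v r l+, are the double crossovers. Comparing them with the parentals, only the l allele has switched, so l is the middle locus and the order is r – l – v.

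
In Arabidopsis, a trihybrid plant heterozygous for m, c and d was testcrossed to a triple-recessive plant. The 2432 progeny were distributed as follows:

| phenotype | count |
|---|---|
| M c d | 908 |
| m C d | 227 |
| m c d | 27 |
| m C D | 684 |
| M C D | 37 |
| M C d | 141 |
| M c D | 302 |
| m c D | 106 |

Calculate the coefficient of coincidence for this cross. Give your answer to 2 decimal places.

The two most frequent reciprocal classes, m C D and M c d, are the parental types, so the F1 was m C D / M c d.
The two rarest classes, M C D and m c d, are the double crossovers. Comparing them with the parentals, only the m allele has switched, so m is the middle locus and the order is c – m – d.
c–m: (247 + 64)/2432 = 0.1279; m–d: (529 + 64)/2432 = 0.2438.
Expected DCO frequency = 0.1279 × 0.2438 ≈ 0.03118; observed = 64/2432 ≈ 0.02632.
Coefficient of coincidence = 0.02632/0.03118 ≈ 0.84.

0.84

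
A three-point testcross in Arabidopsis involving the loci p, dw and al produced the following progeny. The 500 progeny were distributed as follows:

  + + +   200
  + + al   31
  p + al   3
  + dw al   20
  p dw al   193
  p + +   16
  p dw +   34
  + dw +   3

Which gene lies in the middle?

dw

The two most frequent reciprocal classes, p dw al and + + +, are the parental types, so the F1 was p dw al / + + +.
The two rarest classes, p + al and + dw +, are the double crossovers. Comparing them with the parentals, only the dw allele has switched, so dw is the middle locus and the order is p – dw – al.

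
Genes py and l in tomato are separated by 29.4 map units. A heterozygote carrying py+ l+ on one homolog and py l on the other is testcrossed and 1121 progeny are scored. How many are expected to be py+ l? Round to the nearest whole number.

165

A map distance of 29.4 map units corresponds to a recombination frequency of 0.294.
The F1 is py+ l+ / py l, so py+ l is a recombinant gamete class with expected frequency r/2 = 0.294/2 = 0.1470.
Expected number = 0.1470 × 1121 = 164.79 ≈ 165.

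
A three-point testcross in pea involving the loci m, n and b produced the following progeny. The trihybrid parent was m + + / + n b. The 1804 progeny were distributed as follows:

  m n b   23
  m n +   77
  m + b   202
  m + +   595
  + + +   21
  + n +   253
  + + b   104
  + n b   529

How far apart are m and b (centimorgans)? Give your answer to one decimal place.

The two rarest classes, + + + and m n b, are the double crossovers. Comparing them with the parentals, only the m allele has switched, so m is the middle locus and the order is b – m – n.
Crossovers in the b–m interval produce the single-crossover classes m + b and + n + (202 + 253 = 455) plus the double crossovers (44).
RF(b–m) = (455 + 44) / 1804 = 499/1804 = 0.2766 → 27.7 centimorgans.

27.7 centimorgans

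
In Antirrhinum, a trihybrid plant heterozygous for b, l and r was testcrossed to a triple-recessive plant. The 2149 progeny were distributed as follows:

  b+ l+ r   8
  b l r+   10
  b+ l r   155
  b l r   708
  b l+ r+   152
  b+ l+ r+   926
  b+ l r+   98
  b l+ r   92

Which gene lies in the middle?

The two most frequent reciprocal classes, b+ l+ r+ and b l r, are the parental types, so the F1 was b+ l+ r+ / b l r.
The two rarest classes, b+ l+ r and b l r+, are the double crossovers. Comparing them with the parentals, only the r allele has switched, so r is the middle locus and the order is b – r – l.

r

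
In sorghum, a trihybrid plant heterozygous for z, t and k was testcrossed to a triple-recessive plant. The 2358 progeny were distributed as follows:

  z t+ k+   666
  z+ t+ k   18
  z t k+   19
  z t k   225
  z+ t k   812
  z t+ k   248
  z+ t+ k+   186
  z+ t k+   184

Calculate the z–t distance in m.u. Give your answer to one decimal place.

19.0 m.u.

The two most frequent reciprocal classes, z t+ k+ and z+ t k, are the parental types, so the F1 was z t+ k+ / z+ t k.
The two rarest classes, z t k+ and z+ t+ k, are the double crossovers. Comparing them with the parentals, only the t allele has switched, so t is the middle locus and the order is k – t – z.
Crossovers in the t–z interval produce the single-crossover classes z+ t+ k+ and z t k (186 + 225 = 411) plus the double crossovers (37).
RF(t–z) = (411 + 37) / 2358 = 448/2358 = 0.1900 → 19.0 m.u.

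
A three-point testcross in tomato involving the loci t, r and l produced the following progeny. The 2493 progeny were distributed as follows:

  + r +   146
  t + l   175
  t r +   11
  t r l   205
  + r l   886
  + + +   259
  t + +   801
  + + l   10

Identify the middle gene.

The two most frequent reciprocal classes, + r l and t + +, are the parental types, so the F1 was + r l / t + +.
The two rarest classes, + + l and t r +, are the double crossovers. Comparing them with the parentals, only the r allele has switched, so r is the middle locus and the order is t – r – l.

r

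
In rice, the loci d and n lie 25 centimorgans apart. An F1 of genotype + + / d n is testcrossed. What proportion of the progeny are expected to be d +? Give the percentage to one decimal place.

12.5%

A map distance of 25 centimorgans corresponds to a recombination frequency of 0.250.
The F1 is + + / d n, so d + is a recombinant gamete class with expected frequency r/2 = 0.250/2 = 0.1250.
That is 0.1250 = 12.5% of the progeny.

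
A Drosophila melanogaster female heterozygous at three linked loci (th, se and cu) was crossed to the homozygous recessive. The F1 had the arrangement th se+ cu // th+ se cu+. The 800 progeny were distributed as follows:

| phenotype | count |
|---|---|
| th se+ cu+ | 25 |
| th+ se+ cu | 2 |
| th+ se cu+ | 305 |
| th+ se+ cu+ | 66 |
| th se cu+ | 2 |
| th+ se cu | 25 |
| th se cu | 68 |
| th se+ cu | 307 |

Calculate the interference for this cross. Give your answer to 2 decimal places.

The two rarest classes, th+ se+ cu and th se cu+, are the double crossovers. Comparing them with the parentals, only the th allele has switched, so th is the middle locus and the order is se – th – cu.
se–th: (134 + 4)/800 = 0.1725; th–cu: (50 + 4)/800 = 0.0675.
Expected DCO frequency = 0.1725 × 0.0675 ≈ 0.01164; observed = 4/800 ≈ 0.00500.
Coefficient of coincidence = 0.00500/0.01164 ≈ 0.43; interference = 1 − 0.43 = 0.57.

0.57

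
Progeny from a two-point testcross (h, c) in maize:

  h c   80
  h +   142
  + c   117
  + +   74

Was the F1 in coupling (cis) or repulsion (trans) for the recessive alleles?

The two most frequent classes are + c (117) and h + (142); these are the parental (non-recombinant) types.
So the F1 carried + c on one chromosome and h + on the other — the recessive alleles are on opposite chromosomes (trans / repulsion).

trans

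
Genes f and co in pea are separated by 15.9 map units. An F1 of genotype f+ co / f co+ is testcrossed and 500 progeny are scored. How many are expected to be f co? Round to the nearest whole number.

A map distance of 15.9 map units corresponds to a recombination frequency of 0.159.
The F1 is f+ co / f co+, so f co is a recombinant gamete class with expected frequency r/2 = 0.159/2 = 0.0795.
Expected number = 0.0795 × 500 = 39.75 ≈ 40.

40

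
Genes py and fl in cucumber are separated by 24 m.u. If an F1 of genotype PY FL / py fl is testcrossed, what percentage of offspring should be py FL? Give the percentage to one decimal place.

12.0%

A map distance of 24 m.u. corresponds to a recombination frequency of 0.240.
The F1 is PY FL / py fl, so py FL is a recombinant gamete class with expected frequency r/2 = 0.240/2 = 0.1200.
That is 0.1200 = 12.0% of the progeny.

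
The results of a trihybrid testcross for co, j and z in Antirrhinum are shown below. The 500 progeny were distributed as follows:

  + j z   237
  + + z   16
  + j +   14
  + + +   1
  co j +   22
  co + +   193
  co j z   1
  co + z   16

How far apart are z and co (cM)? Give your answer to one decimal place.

6.4 cM

The two most frequent reciprocal classes, + j z and co + +, are the parental types, so the F1 was + j z / co + +.
The two rarest classes, co j z and + + +, are the double crossovers. Comparing them with the parentals, only the co allele has switched, so co is the middle locus and the order is z – co – j.
Crossovers in the z–co interval produce the single-crossover classes + j + and co + z (14 + 16 = 30) plus the double crossovers (2).
RF(z–co) = (30 + 2) / 500 = 32/500 = 0.0640 → 6.4 cM.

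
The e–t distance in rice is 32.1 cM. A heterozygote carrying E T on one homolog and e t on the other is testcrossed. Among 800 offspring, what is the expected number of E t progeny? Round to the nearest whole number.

128

A map distance of 32.1 cM corresponds to a recombination frequency of 0.321.
The F1 is E T / e t, so E t is a recombinant gamete class with expected frequency r/2 = 0.321/2 = 0.1605.
Expected number = 0.1605 × 800 = 128.40 ≈ 128.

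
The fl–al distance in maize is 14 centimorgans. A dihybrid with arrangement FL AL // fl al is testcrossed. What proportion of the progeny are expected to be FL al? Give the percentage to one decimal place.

A map distance of 14 centimorgans corresponds to a recombination frequency of 0.140.
The F1 is FL AL / fl al, so FL al is a recombinant gamete class with expected frequency r/2 = 0.140/2 = 0.0700.
That is 0.0700 = 7.0% of the progeny.

7.0%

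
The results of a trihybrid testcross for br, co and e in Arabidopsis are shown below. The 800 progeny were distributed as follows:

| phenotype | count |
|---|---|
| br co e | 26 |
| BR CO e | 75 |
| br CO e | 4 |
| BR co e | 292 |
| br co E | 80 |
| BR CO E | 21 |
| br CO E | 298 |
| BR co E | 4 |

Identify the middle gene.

The two most frequent reciprocal classes, br CO E and BR co e, are the parental types, so the F1 was br CO E / BR co e.
The two rarest classes, br CO e and BR co E, are the double crossovers. Comparing them with the parentals, only the e allele has switched, so e is the middle locus and the order is br – e – co.

e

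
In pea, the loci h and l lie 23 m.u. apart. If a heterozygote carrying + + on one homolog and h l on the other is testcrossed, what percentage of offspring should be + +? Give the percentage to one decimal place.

A map distance of 23 m.u. corresponds to a recombination frequency of 0.230.
The F1 is + + / h l, so + + is a parental gamete class with expected frequency (1 − r)/2 = 0.770/2 = 0.3850.
That is 0.3850 = 38.5% of the progeny.

38.5%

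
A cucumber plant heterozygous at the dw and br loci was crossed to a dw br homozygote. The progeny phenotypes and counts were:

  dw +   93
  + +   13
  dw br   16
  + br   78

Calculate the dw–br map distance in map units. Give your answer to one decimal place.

The two most frequent classes, + br (78) and dw + (93), are the parental types, so the F1 was + br / dw +.
The recombinant classes are + + and dw br: 13 + 16 = 29.
Recombination frequency = 29/200 = 0.1450 ≈ 14.5%, i.e. 14.5 map units.

14.5 map units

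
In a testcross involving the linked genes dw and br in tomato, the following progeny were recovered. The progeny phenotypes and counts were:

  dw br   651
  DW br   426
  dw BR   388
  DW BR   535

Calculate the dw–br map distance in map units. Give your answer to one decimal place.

The two most frequent classes, DW BR (535) and dw br (651), are the parental types, so the F1 was DW BR / dw br.
The recombinant classes are DW br and dw BR: 426 + 388 = 814.
Recombination frequency = 814/2000 = 0.4070 ≈ 40.7%, i.e. 40.7 map units.

40.7 map units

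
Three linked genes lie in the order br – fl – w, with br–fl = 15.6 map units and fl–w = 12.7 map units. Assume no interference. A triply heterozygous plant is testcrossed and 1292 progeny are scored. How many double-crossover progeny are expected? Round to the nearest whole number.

26

Map distances give recombination frequencies of 0.156 and 0.127 for the two intervals.
With no interference, expected double-crossover frequency = 0.156 × 0.127 = 0.01981.
Expected number = 0.01981 × 1292 = 25.60 ≈ 26.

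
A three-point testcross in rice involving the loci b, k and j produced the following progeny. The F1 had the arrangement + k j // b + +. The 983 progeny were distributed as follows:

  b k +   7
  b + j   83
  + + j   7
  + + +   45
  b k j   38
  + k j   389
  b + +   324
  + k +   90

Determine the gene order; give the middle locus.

k

The two rarest classes, + + j and b k +, are the double crossovers. Comparing them with the parentals, only the k allele has switched, so k is the middle locus and the order is j – k – b.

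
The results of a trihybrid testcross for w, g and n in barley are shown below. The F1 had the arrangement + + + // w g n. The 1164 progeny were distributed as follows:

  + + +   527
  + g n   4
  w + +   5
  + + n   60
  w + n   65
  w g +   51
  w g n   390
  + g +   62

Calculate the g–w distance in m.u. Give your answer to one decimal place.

11.7 m.u.

The two rarest classes, w + + and + g n, are the double crossovers. Comparing them with the parentals, only the w allele has switched, so w is the middle locus and the order is n – w – g.
Crossovers in the w–g interval produce the single-crossover classes + g + and w + n (62 + 65 = 127) plus the double crossovers (9).
RF(w–g) = (127 + 9) / 1164 = 136/1164 = 0.1168 → 11.7 m.u.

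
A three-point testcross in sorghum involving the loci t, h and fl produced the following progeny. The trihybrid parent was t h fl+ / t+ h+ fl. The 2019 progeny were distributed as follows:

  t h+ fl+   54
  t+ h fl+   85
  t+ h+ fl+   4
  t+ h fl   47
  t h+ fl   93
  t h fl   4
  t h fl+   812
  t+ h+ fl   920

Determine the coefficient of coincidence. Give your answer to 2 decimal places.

The two rarest classes, t h fl and t+ h+ fl+, are the double crossovers. Comparing them with the parentals, only the fl allele has switched, so fl is the middle locus and the order is h – fl – t.
h–fl: (101 + 8)/2019 = 0.0540; fl–t: (178 + 8)/2019 = 0.0921.
Expected DCO frequency = 0.0540 × 0.0921 ≈ 0.00497; observed = 8/2019 ≈ 0.00396.
Coefficient of coincidence = 0.00396/0.00497 ≈ 0.80.

0.80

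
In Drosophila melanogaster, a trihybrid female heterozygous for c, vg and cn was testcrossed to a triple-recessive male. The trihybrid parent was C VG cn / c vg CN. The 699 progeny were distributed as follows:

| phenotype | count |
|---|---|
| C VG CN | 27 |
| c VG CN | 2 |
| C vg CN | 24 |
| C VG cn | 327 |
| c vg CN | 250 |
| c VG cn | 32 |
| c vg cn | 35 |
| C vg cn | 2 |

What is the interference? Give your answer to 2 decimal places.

The two rarest classes, C vg cn and c VG CN, are the double crossovers. Comparing them with the parentals, only the vg allele has switched, so vg is the middle locus and the order is c – vg – cn.
c–vg: (56 + 4)/699 = 0.0858; vg–cn: (62 + 4)/699 = 0.0944.
Expected DCO frequency = 0.0858 × 0.0944 ≈ 0.00810; observed = 4/699 ≈ 0.00572.
Coefficient of coincidence = 0.00572/0.00810 ≈ 0.71; interference = 1 − 0.71 = 0.29.

0.29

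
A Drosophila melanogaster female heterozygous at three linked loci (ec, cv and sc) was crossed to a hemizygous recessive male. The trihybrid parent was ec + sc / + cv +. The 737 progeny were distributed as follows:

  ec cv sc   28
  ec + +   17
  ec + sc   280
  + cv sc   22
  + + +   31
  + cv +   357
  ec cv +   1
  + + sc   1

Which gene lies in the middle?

The two rarest classes, + + sc and ec cv +, are the double crossovers. Comparing them with the parentals, only the ec allele has switched, so ec is the middle locus and the order is cv – ec – sc.

ec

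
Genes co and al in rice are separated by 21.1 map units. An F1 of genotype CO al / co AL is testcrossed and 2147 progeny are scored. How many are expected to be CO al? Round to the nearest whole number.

847

A map distance of 21.1 map units corresponds to a recombination frequency of 0.211.
The F1 is CO al / co AL, so CO al is a parental gamete class with expected frequency (1 − r)/2 = 0.789/2 = 0.3945.
Expected number = 0.3945 × 2147 = 846.99 ≈ 847.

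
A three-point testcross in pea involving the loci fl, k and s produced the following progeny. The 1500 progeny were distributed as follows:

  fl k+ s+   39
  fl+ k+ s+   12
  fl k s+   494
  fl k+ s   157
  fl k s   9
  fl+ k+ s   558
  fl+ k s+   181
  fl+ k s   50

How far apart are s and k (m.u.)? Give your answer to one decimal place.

The two most frequent reciprocal classes, fl k s+ and fl+ k+ s, are the parental types, so the F1 was fl k s+ / fl+ k+ s.
The two rarest classes, fl k s and fl+ k+ s+, are the double crossovers. Comparing them with the parentals, only the s allele has switched, so s is the middle locus and the order is k – s – fl.
Crossovers in the k–s interval produce the single-crossover classes fl k+ s+ and fl+ k s (39 + 50 = 89) plus the double crossovers (21).
RF(k–s) = (89 + 21) / 1500 = 110/1500 = 0.0733 → 7.3 m.u.

7.3 m.u.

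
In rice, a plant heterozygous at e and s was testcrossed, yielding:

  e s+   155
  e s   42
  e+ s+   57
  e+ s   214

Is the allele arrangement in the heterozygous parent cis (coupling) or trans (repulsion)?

trans

The two most frequent classes are e+ s (214) and e s+ (155); these are the parental (non-recombinant) types.
So the F1 carried e+ s on one chromosome and e s+ on the other — the recessive alleles are on opposite chromosomes (trans / repulsion).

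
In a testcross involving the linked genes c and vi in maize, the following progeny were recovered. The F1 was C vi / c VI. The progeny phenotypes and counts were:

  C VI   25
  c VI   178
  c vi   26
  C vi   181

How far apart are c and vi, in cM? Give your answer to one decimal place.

The recombinant classes are C VI and c vi: 25 + 26 = 51.
Recombination frequency = 51/410 = 0.1244 ≈ 12.4%, i.e. 12.4 cM.

12.4 cM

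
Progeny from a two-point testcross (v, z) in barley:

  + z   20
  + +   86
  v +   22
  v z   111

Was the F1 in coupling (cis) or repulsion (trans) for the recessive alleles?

cis

The two most frequent classes are + + (86) and v z (111); these are the parental (non-recombinant) types.
So the F1 carried + + on one chromosome and v z on the other — the recessive alleles are on the same chromosome (cis / coupling).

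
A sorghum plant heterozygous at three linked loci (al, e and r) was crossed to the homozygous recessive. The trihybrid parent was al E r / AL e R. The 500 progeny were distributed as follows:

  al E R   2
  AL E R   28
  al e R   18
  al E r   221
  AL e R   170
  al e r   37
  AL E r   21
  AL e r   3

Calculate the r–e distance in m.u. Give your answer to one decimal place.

The two rarest classes, al E R and AL e r, are the double crossovers. Comparing them with the parentals, only the r allele has switched, so r is the middle locus and the order is al – r – e.
Crossovers in the r–e interval produce the single-crossover classes al e r and AL E R (37 + 28 = 65) plus the double crossovers (5).
RF(r–e) = (65 + 5) / 500 = 70/500 = 0.1400 → 14.0 m.u.

14.0 m.u.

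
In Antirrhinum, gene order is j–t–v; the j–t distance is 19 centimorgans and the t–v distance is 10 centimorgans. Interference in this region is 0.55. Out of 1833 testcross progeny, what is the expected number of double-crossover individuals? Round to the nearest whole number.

Map distances give recombination frequencies of 0.190 and 0.100 for the two intervals.
With interference 0.55 (so coincidence = 0.45), expected double-crossover frequency = 0.190 × 0.100 × 0.45 = 0.00855.
Expected number = 0.00855 × 1833 = 15.67 ≈ 16.

16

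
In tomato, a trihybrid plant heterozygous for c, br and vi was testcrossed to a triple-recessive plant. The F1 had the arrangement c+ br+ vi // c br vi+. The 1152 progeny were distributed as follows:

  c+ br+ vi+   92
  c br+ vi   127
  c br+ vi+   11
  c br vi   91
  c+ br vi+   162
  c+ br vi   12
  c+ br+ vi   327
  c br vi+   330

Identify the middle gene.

The two rarest classes, c+ br vi and c br+ vi+, are the double crossovers. Comparing them with the parentals, only the br allele has switched, so br is the middle locus and the order is c – br – vi.

br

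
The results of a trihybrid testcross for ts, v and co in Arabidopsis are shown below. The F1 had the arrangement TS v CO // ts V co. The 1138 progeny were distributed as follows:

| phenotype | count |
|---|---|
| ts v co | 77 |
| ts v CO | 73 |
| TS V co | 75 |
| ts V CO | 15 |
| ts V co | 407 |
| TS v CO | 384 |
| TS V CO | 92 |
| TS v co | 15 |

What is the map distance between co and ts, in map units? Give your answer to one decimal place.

15.6 map units

The two rarest classes, TS v co and ts V CO, are the double crossovers. Comparing them with the parentals, only the co allele has switched, so co is the middle locus and the order is ts – co – v.
Crossovers in the ts–co interval produce the single-crossover classes ts v CO and TS V co (73 + 75 = 148) plus the double crossovers (30).
RF(ts–co) = (148 + 30) / 1138 = 178/1138 = 0.1564 → 15.6 map units.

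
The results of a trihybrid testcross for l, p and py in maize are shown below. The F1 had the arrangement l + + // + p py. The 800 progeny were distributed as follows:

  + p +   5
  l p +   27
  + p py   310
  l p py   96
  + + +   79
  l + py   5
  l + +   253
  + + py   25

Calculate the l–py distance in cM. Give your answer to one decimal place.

23.1 cM

The two rarest classes, l + py and + p +, are the double crossovers. Comparing them with the parentals, only the py allele has switched, so py is the middle locus and the order is l – py – p.
Crossovers in the l–py interval produce the single-crossover classes + + + and l p py (79 + 96 = 175) plus the double crossovers (10).
RF(l–py) = (175 + 10) / 800 = 185/800 = 0.2313 → 23.1 cM.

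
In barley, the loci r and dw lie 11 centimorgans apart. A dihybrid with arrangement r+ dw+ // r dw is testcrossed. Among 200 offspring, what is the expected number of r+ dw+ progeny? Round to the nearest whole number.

89

A map distance of 11 centimorgans corresponds to a recombination frequency of 0.110.
The F1 is r+ dw+ / r dw, so r+ dw+ is a parental gamete class with expected frequency (1 − r)/2 = 0.890/2 = 0.4450.
Expected number = 0.4450 × 200 = 89.00 ≈ 89.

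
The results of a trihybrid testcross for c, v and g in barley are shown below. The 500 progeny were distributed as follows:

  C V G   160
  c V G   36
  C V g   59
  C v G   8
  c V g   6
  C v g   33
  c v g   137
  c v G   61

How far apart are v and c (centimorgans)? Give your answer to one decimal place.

The two most frequent reciprocal classes, C V G and c v g, are the parental types, so the F1 was C V G / c v g.
The two rarest classes, C v G and c V g, are the double crossovers. Comparing them with the parentals, only the v allele has switched, so v is the middle locus and the order is g – v – c.
Crossovers in the v–c interval produce the single-crossover classes c V G and C v g (36 + 33 = 69) plus the double crossovers (14).
RF(v–c) = (69 + 14) / 500 = 83/500 = 0.1660 → 16.6 centimorgans.

16.6 centimorgans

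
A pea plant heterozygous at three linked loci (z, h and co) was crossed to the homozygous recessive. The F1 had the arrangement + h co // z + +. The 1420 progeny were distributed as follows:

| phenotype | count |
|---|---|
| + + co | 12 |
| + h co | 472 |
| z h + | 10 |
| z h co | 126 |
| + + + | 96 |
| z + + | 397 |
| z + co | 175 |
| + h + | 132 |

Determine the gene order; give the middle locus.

The two rarest classes, + + co and z h +, are the double crossovers. Comparing them with the parentals, only the h allele has switched, so h is the middle locus and the order is z – h – co.

h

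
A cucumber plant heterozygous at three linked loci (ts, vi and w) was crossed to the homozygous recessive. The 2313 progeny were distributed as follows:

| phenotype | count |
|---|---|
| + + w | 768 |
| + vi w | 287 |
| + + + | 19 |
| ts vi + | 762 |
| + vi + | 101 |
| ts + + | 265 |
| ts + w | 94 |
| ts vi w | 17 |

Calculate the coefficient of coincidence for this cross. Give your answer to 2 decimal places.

The two most frequent reciprocal classes, + + w and ts vi +, are the parental types, so the F1 was + + w / ts vi +.
The two rarest classes, + + + and ts vi w, are the double crossovers. Comparing them with the parentals, only the w allele has switched, so w is the middle locus and the order is vi – w – ts.
vi–w: (552 + 36)/2313 = 0.2542; w–ts: (195 + 36)/2313 = 0.0999.
Expected DCO frequency = 0.2542 × 0.0999 ≈ 0.02539; observed = 36/2313 ≈ 0.01556.
Coefficient of coincidence = 0.01556/0.02539 ≈ 0.61.

0.61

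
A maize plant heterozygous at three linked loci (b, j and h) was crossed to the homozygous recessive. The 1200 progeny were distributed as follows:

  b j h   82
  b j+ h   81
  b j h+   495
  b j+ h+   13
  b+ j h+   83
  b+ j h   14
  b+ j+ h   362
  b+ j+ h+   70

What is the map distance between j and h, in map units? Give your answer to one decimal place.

The two most frequent reciprocal classes, b+ j+ h and b j h+, are the parental types, so the F1 was b+ j+ h / b j h+.
The two rarest classes, b+ j h and b j+ h+, are the double crossovers. Comparing them with the parentals, only the j allele has switched, so j is the middle locus and the order is h – j – b.
Crossovers in the h–j interval produce the single-crossover classes b+ j+ h+ and b j h (70 + 82 = 152) plus the double crossovers (27).
RF(h–j) = (152 + 27) / 1200 = 179/1200 = 0.1492 → 14.9 map units.

14.9 map units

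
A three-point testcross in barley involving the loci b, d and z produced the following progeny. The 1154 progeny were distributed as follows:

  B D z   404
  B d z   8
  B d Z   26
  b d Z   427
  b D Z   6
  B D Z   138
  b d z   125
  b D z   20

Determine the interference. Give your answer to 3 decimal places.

0.028

The two most frequent reciprocal classes, B D z and b d Z, are the parental types, so the F1 was B D z / b d Z.
The two rarest classes, B d z and b D Z, are the double crossovers. Comparing them with the parentals, only the d allele has switched, so d is the middle locus and the order is z – d – b.
z–d: (263 + 14)/1154 = 0.2400; d–b: (46 + 14)/1154 = 0.0520.
Expected DCO frequency = 0.2400 × 0.0520 ≈ 0.01248; observed = 14/1154 ≈ 0.01213.
Coefficient of coincidence = 0.01213/0.01248 ≈ 0.972; interference = 1 − 0.972 = 0.028.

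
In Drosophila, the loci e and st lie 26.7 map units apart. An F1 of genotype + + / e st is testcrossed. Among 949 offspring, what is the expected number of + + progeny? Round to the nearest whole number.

348

A map distance of 26.7 map units corresponds to a recombination frequency of 0.267.
The F1 is + + / e st, so + + is a parental gamete class with expected frequency (1 − r)/2 = 0.733/2 = 0.3665.
Expected number = 0.3665 × 949 = 347.81 ≈ 348.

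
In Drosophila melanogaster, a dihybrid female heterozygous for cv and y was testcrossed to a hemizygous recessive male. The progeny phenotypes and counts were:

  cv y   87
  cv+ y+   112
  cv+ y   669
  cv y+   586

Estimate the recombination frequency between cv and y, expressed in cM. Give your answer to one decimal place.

The two most frequent classes, cv+ y (669) and cv y+ (586), are the parental types, so the F1 was cv+ y / cv y+.
The recombinant classes are cv+ y+ and cv y: 112 + 87 = 199.
Recombination frequency = 199/1454 = 0.1369 ≈ 13.7%, i.e. 13.7 cM.

13.7 cM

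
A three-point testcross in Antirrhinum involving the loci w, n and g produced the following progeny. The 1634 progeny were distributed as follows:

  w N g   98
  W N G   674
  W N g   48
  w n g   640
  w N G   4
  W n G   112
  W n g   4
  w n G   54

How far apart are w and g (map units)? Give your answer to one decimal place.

The two most frequent reciprocal classes, W N G and w n g, are the parental types, so the F1 was W N G / w n g.
The two rarest classes, w N G and W n g, are the double crossovers. Comparing them with the parentals, only the w allele has switched, so w is the middle locus and the order is g – w – n.
Crossovers in the g–w interval produce the single-crossover classes W N g and w n G (48 + 54 = 102) plus the double crossovers (8).
RF(g–w) = (102 + 8) / 1634 = 110/1634 = 0.0673 → 6.7 map units.

6.7 map units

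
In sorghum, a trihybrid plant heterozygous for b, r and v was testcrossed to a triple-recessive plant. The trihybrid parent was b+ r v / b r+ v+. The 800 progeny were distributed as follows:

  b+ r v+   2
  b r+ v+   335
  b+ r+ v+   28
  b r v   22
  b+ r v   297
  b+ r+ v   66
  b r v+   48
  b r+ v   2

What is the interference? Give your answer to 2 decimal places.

0.50

The two rarest classes, b+ r v+ and b r+ v, are the double crossovers. Comparing them with the parentals, only the v allele has switched, so v is the middle locus and the order is r – v – b.
r–v: (114 + 4)/800 = 0.1475; v–b: (50 + 4)/800 = 0.0675.
Expected DCO frequency = 0.1475 × 0.0675 ≈ 0.00996; observed = 4/800 ≈ 0.00500.
Coefficient of coincidence = 0.00500/0.00996 ≈ 0.50; interference = 1 − 0.50 = 0.50.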